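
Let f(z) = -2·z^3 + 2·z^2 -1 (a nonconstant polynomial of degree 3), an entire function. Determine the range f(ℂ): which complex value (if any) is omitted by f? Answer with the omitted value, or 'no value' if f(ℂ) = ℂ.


Little Picard bounds the complement of f(ℂ) to at most one point.
For every w ∈ ℂ, the equation p(z) − w = 0 is a nonconstant polynomial in z and hence has at least one root by the fundamental theorem of algebra. So p is surjective onto ℂ, omitting no value.

Omitted value: no value.


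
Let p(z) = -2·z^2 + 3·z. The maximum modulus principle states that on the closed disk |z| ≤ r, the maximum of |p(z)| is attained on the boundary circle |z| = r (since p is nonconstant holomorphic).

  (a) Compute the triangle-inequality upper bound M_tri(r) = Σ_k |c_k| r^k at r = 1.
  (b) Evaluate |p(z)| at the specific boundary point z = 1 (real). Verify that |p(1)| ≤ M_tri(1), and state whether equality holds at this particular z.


Coefficients: c_0 = 0, c_1 = 3, c_2 = -2. Radius r = 1.
Part (a). Triangle bound: M_tri(r) = Σ_k |c_k| r^k
  = |0|·1^0 + |3|·1^1 + |-2|·1^2
  = 0 + 3 + 2 = 5.
This bounds M(r) := max_{|z|=r} |p(z)| from above; equality holds iff all terms c_k z^k can be made to align in phase at a single z on |z|=r.
Part (b). At z = 1 (real, on the circle |z| = r):
  p(1) = (0)·1^0 + (3)·1^1 + (-2)·1^2 = 1.
  |p(1)| = 1.
Check: |p(1)| = 1 ≤ 5 = M_tri(1). ✓ Equality does not hold at z = 1 (the coefficients have mixed signs, so the terms do not all align in phase there).

M_tri(1) = 5; |p(1)| = 1; equality at z=1: no.


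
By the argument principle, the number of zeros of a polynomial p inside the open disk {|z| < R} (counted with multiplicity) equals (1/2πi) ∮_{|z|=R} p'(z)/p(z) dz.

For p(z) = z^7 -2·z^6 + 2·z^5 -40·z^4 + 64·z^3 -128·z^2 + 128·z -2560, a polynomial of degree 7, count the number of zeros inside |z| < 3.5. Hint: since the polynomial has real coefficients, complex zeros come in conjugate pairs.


The zeros of p are: (-1 + 3i), (-1 - 3i), 4, (-2 + 2i), (-2 - 2i), (2 + 2i), (2 - 2i).
Their magnitudes are: 3.162, 3.162, 4, 2.828, 2.828, 2.828, 2.828.
Zeros with |z| < R = 3.5: (-1 + 3i), (-1 - 3i), (-2 + 2i), (-2 - 2i), (2 + 2i), (2 - 2i).
Count = 6.
By the argument principle, (1/2πi) ∮_{|z|=R} p'(z)/p(z) dz equals exactly this count.

Number of zeros inside |z| < 3.5: 6.


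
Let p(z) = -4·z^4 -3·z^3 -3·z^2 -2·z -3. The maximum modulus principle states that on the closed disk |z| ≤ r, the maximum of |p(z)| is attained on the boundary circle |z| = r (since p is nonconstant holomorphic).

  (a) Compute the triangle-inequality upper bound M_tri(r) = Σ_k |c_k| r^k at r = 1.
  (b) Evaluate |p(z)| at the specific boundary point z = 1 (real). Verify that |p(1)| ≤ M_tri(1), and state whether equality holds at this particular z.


Coefficients: c_0 = -3, c_1 = -2, c_2 = -3, c_3 = -3, c_4 = -4. Radius r = 1.
Part (a). Triangle bound: M_tri(r) = Σ_k |c_k| r^k
  = |-3|·1^0 + |-2|·1^1 + |-3|·1^2 + |-3|·1^3 + |-4|·1^4
  = 3 + 2 + 3 + 3 + 4 = 15.
This bounds M(r) := max_{|z|=r} |p(z)| from above; equality holds iff all terms c_k z^k can be made to align in phase at a single z on |z|=r.
Part (b). At z = 1 (real, on the circle |z| = r):
  p(1) = (-3)·1^0 + (-2)·1^1 + (-3)·1^2 + (-3)·1^3 + (-4)·1^4 = -15.
  |p(1)| = 15.
Since all nonzero coefficients share the same sign, |p(1)| = 15 = M_tri(1); the triangle bound is attained at z = 1, so in fact M(r) = 15.

M_tri(1) = 15; |p(1)| = 15; equality at z=1: yes.


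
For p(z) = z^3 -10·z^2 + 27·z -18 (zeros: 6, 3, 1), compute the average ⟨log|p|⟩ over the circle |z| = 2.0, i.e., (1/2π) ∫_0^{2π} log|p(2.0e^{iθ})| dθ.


Zeros: 1, 3, 6; r = 2.0.
Inside |z| < r: 1. Outside (|z| ≥ r): 3, 6.
p(0) = -18, so log|p(0)| = log(18) = 2.8904.
Apply Jensen: I(r) = log|p(0)| + Σ_k log(r/|z_k|), summed over zeros inside |z| < r.
  log(r/|z_k|) for z_k = 1: log(2.0/1) = 0.6931
  Outside zeros (3, 6) contribute nothing to the Jensen sum.
Sum over inside zeros: 0.6931.
I(r) = log|p(0)| + (inside sum) = 2.8904 + 0.6931 = 3.5835.
Note: since some zeros are outside |z| ≤ r, the simplified n·log(r) form does NOT apply — only the inside zeros contribute.

I(r) ≈ 3.5835.


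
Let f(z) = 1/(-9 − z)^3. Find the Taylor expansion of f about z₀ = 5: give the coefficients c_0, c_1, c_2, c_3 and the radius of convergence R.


Let w = z − z₀, so z = z₀ + w.
Then -9 − z = -9 − (z₀ + w) = (-9 − z₀) − w = -14 − w.
f(z) = 1/(-14 − w)^3 = (1/(-14)^3) · (1 − w/(-14))^{−3}.
By the binomial series (1−u)^{−3} = Σ_{n≥0} C(n+2, 2) u^n for |u|<1, with u = w/(-14):
  c_n = C(n+2, 2) / (-14)^(n+3).
  c_0 = 1/(-14)^3 = -1/2744.
  c_1 = 3/(-14)^4 = 3/38416.
  c_2 = 6/(-14)^5 = -3/268912.
  c_3 = 10/(-14)^6 = 5/3764768.
The series is valid for |w/d| < 1, i.e. |z − z₀| < |d|.
Radius of convergence: R = |-9 − z₀| = |-14| = 14 (distance from z₀ to the singularity z = -9).

c_0 = -1/2744, c_1 = 3/38416, c_2 = -3/268912, c_3 = 5/3764768; R = 14.


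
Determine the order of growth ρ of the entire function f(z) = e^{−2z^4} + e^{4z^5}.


Each summand is entire of order 4 and 5 respectively (as in the single-exponential case). The order of a sum is at most the max of the orders, so ρ ≤ 5. For the lower bound: on |z|=r choose arg z so that 4z^5 is real positive; then |e^{4z^5}| = e^{4r^5} while |e^{-2z^4}| ≤ e^{2r^4} = o(e^{4r^5}). So |f| ≥ e^{4r^5}(1 − o(1)) and ρ ≥ 5. Hence ρ = max(4, 5) = 5.
Therefore ρ = 5.

Order ρ = 5.


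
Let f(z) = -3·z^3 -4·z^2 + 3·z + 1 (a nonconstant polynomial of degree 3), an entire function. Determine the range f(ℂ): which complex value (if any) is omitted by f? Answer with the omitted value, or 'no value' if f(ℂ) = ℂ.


Little Picard bounds the complement of f(ℂ) to at most one point.
For every w ∈ ℂ, the equation p(z) − w = 0 is a nonconstant polynomial in z and hence has at least one root by the fundamental theorem of algebra. So p is surjective onto ℂ, omitting no value.

Omitted value: no value.


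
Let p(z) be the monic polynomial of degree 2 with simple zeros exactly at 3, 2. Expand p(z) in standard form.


The polynomial is p(z) = ∏_{α ∈ S} (z − α), where S = {3, 2}.
Expanding the product yields: p(z) = z^2 -5·z + 6.
The resulting polynomial has degree 2 and real coefficients as required.

p(z) = z^2 -5·z + 6.


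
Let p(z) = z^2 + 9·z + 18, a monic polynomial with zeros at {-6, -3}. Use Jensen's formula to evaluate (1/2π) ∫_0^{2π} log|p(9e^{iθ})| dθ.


Zeros: -6, -3; r = 9.
Inside |z| < r: -6, -3. Outside (|z| ≥ r): ∅.
p(0) = 18, so log|p(0)| = log(18) = 2.8904.
Apply Jensen: I(r) = log|p(0)| + Σ_k log(r/|z_k|), summed over zeros inside |z| < r.
  log(r/|z_k|) for z_k = -6: log(9/6) = 0.4055
  log(r/|z_k|) for z_k = -3: log(9/3) = 1.0986
Sum over inside zeros: 1.5041.
I(r) = log|p(0)| + (inside sum) = 2.8904 + 1.5041 = 4.3944.
Closed form (all zeros inside, monic): I(r) = n·log(r) = 2·log(9) = 4.3944. ✓

I(r) ≈ 4.3944.


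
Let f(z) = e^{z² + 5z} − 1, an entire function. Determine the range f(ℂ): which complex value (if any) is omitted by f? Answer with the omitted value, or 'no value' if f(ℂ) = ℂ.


Little Picard bounds the complement of f(ℂ) to at most one point.
The exponent g(z) = z² + 5z is a nonconstant polynomial, hence surjective onto ℂ. So e^{g(z)} takes every value in {e^w : w ∈ ℂ} = ℂ ∖ {0}. Adding -1 shifts the range to ℂ ∖ {-1}. f omits exactly -1.

Omitted value: -1.


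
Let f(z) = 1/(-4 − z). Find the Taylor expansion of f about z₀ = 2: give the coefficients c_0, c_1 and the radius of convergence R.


Let w = z − z₀, so z = z₀ + w.
Then -4 − z = -4 − (z₀ + w) = (-4 − z₀) − w = -6 − w.
f(z) = 1/(-6 − w) = (1/(-6)) · 1/(1 − w/(-6)) = Σ_{n≥0} w^n / (-6)^(n+1).
So c_n = 1/(-6)^(n+1):
  c_0 = 1/(-6)^1 = -1/6.
  c_1 = 1/(-6)^2 = 1/36.
The series is valid for |w/d| < 1, i.e. |z − z₀| < |d|.
Radius of convergence: R = |-4 − z₀| = |-6| = 6 (distance from z₀ to the singularity z = -4).

c_0 = -1/6, c_1 = 1/36; R = 6.


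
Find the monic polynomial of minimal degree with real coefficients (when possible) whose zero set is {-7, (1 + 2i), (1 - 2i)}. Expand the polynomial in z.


The polynomial is p(z) = ∏_{α ∈ S} (z − α), where S = {-7, (1 + 2i), (1 - 2i)}.
Expanding the product yields: p(z) = z^3 + 5·z^2 -9·z + 35.
Note conjugate pairs combine to real quadratics: (z − (1+2i))(z − (1−2i)) = z² − 2z + 5.
The resulting polynomial has degree 3 and real coefficients as required.

p(z) = z^3 + 5·z^2 -9·z + 35.


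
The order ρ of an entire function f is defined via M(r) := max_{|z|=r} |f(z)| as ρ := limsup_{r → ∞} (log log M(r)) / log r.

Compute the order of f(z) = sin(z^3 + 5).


Write sin(w) = (e^{iw} ± e^{−iw})/(2 or 2i), so |sin(w)| ≤ e^{|w|}. With w = z^3 + 5, |w| ≤ 1r^3 + 5 on |z|=r, giving M(r) ≤ e^{1r^3 + 5} and ρ ≤ 3. For the lower bound, choose z on |z|=r with 1z^3 purely imaginary of modulus 1r^3; then |sin(z^3 + 5)| grows like e^{1r^3}/2, so ρ ≥ 3. Hence ρ = 3.
Therefore ρ = 3.

Order ρ = 3.


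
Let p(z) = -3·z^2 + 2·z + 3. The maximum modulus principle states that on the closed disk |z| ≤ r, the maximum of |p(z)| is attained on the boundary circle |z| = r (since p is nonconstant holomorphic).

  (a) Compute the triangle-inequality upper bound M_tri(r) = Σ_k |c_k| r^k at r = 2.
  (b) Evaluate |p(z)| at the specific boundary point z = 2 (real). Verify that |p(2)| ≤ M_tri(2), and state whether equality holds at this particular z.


Coefficients: c_0 = 3, c_1 = 2, c_2 = -3. Radius r = 2.
Part (a). Triangle bound: M_tri(r) = Σ_k |c_k| r^k
  = |3|·2^0 + |2|·2^1 + |-3|·2^2
  = 3 + 4 + 12 = 19.
This bounds M(r) := max_{|z|=r} |p(z)| from above; equality holds iff all terms c_k z^k can be made to align in phase at a single z on |z|=r.
Part (b). At z = 2 (real, on the circle |z| = r):
  p(2) = (3)·2^0 + (2)·2^1 + (-3)·2^2 = -5.
  |p(2)| = 5.
Check: |p(2)| = 5 ≤ 19 = M_tri(2). ✓ Equality does not hold at z = 2 (the coefficients have mixed signs, so the terms do not all align in phase there).

M_tri(2) = 19; |p(2)| = 5; equality at z=2: no.


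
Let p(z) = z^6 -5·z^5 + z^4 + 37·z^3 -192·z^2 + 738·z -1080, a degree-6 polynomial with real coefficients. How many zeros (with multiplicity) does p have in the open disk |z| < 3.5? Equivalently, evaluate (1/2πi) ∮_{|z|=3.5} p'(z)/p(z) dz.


The zeros of p are: -4, (3 + 1i), (3 - 1i), 3, (0 + 3i), (0 - 3i).
Their magnitudes are: 4, 3.162, 3.162, 3, 3, 3.
Zeros with |z| < R = 3.5: (3 + 1i), (3 - 1i), 3, (0 + 3i), (0 - 3i).
Count = 5.
By the argument principle, (1/2πi) ∮_{|z|=R} p'(z)/p(z) dz equals exactly this count.

Number of zeros inside |z| < 3.5: 5.


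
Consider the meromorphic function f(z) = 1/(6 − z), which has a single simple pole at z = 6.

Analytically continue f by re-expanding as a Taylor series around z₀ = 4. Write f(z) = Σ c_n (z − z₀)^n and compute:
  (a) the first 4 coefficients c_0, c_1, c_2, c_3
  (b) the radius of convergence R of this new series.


Let w = z − z₀, so z = z₀ + w.
Then 6 − z = 6 − (z₀ + w) = (6 − z₀) − w = 2 − w.
f(z) = 1/(2 − w) = (1/(2)) · 1/(1 − w/(2)) = Σ_{n≥0} w^n / (2)^(n+1).
So c_n = 1/(2)^(n+1):
  c_0 = 1/(2)^1 = 1/2.
  c_1 = 1/(2)^2 = 1/4.
  c_2 = 1/(2)^3 = 1/8.
  c_3 = 1/(2)^4 = 1/16.
The series is valid for |w/d| < 1, i.e. |z − z₀| < |d|.
Radius of convergence: R = |6 − z₀| = |2| = 2 (distance from z₀ to the singularity z = 6).

c_0 = 1/2, c_1 = 1/4, c_2 = 1/8, c_3 = 1/16; R = 2.


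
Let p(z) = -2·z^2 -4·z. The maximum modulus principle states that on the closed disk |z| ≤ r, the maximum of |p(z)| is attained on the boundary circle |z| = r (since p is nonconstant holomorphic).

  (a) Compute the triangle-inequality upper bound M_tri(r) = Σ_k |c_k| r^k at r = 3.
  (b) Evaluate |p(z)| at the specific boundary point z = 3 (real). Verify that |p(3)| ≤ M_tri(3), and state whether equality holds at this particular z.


Coefficients: c_0 = 0, c_1 = -4, c_2 = -2. Radius r = 3.
Part (a). Triangle bound: M_tri(r) = Σ_k |c_k| r^k
  = |0|·3^0 + |-4|·3^1 + |-2|·3^2
  = 0 + 12 + 18 = 30.
This bounds M(r) := max_{|z|=r} |p(z)| from above; equality holds iff all terms c_k z^k can be made to align in phase at a single z on |z|=r.
Part (b). At z = 3 (real, on the circle |z| = r):
  p(3) = (0)·3^0 + (-4)·3^1 + (-2)·3^2 = -30.
  |p(3)| = 30.
Since all nonzero coefficients share the same sign, |p(3)| = 30 = M_tri(3); the triangle bound is attained at z = 3, so in fact M(r) = 30.

M_tri(3) = 30; |p(3)| = 30; equality at z=3: yes.


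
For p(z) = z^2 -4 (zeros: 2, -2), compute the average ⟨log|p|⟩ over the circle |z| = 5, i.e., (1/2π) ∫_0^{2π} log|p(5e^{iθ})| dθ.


Zeros: -2, 2; r = 5.
Inside |z| < r: -2, 2. Outside (|z| ≥ r): ∅.
p(0) = -4, so log|p(0)| = log(4) = 1.3863.
Apply Jensen: I(r) = log|p(0)| + Σ_k log(r/|z_k|), summed over zeros inside |z| < r.
  log(r/|z_k|) for z_k = 2: log(5/2) = 0.9163
  log(r/|z_k|) for z_k = -2: log(5/2) = 0.9163
Sum over inside zeros: 1.8326.
I(r) = log|p(0)| + (inside sum) = 1.3863 + 1.8326 = 3.2189.
Closed form (all zeros inside, monic): I(r) = n·log(r) = 2·log(5) = 3.2189. ✓

I(r) ≈ 3.2189.


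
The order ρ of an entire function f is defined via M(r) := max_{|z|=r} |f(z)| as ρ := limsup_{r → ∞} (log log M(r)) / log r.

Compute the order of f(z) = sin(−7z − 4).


sin(w) is a linear combination of e^{iw} and e^{−iw} (or e^w, e^{−w} in the hyperbolic case), so |sin(w)| ≤ e^{|w|}. With w = −7z − 4, |w| ≤ 7|z| + 4 = 7r + 4 on |z| = r, giving M(r) ≤ e^{7r + 4}, so ρ ≤ 1. On a suitable ray (z = it for sin/cos; z = t for sinh/cosh, t real → ∞), |sin(−7z − 4)| grows like e^{7|t|}/2, so ρ ≥ 1. Hence ρ = 1.
Therefore ρ = 1.

Order ρ = 1.


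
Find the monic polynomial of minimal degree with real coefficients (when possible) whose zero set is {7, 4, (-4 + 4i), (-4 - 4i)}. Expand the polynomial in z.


The polynomial is p(z) = ∏_{α ∈ S} (z − α), where S = {7, 4, (-4 + 4i), (-4 - 4i)}.
Expanding the product yields: p(z) = z^4 -3·z^3 -28·z^2 -128·z + 896.
Note conjugate pairs combine to real quadratics: (z − (-4+4i))(z − (-4−4i)) = z² + 8z + 32.
The resulting polynomial has degree 4 and real coefficients as required.

p(z) = z^4 -3·z^3 -28·z^2 -128·z + 896.


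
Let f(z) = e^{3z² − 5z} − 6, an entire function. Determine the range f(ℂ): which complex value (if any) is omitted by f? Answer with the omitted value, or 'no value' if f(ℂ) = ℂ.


Little Picard bounds the complement of f(ℂ) to at most one point.
The exponent g(z) = 3z² − 5z is a nonconstant polynomial, hence surjective onto ℂ. So e^{g(z)} takes every value in {e^w : w ∈ ℂ} = ℂ ∖ {0}. Adding -6 shifts the range to ℂ ∖ {-6}. f omits exactly -6.

Omitted value: -6.


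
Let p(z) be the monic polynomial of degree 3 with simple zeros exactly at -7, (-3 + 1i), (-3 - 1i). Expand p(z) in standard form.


The polynomial is p(z) = ∏_{α ∈ S} (z − α), where S = {-7, (-3 + 1i), (-3 - 1i)}.
Expanding the product yields: p(z) = z^3 + 13·z^2 + 52·z + 70.
Note conjugate pairs combine to real quadratics: (z − (-3+1i))(z − (-3−1i)) = z² + 6z + 10.
The resulting polynomial has degree 3 and real coefficients as required.

p(z) = z^3 + 13·z^2 + 52·z + 70.


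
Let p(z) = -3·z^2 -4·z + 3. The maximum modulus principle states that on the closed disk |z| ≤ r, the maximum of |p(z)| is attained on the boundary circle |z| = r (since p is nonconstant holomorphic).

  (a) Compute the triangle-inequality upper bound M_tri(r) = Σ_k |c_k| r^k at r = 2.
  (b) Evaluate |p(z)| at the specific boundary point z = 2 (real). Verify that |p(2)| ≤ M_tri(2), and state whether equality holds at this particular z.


Coefficients: c_0 = 3, c_1 = -4, c_2 = -3. Radius r = 2.
Part (a). Triangle bound: M_tri(r) = Σ_k |c_k| r^k
  = |3|·2^0 + |-4|·2^1 + |-3|·2^2
  = 3 + 8 + 12 = 23.
This bounds M(r) := max_{|z|=r} |p(z)| from above; equality holds iff all terms c_k z^k can be made to align in phase at a single z on |z|=r.
Part (b). At z = 2 (real, on the circle |z| = r):
  p(2) = (3)·2^0 + (-4)·2^1 + (-3)·2^2 = -17.
  |p(2)| = 17.
Check: |p(2)| = 17 ≤ 23 = M_tri(2). ✓ Equality does not hold at z = 2 (the coefficients have mixed signs, so the terms do not all align in phase there).

M_tri(2) = 23; |p(2)| = 17; equality at z=2: no.


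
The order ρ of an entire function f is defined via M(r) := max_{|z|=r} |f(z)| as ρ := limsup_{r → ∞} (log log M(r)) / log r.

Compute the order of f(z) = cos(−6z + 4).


cos(w) is a linear combination of e^{iw} and e^{−iw} (or e^w, e^{−w} in the hyperbolic case), so |cos(w)| ≤ e^{|w|}. With w = −6z + 4, |w| ≤ 6|z| + 4 = 6r + 4 on |z| = r, giving M(r) ≤ e^{6r + 4}, so ρ ≤ 1. On a suitable ray (z = it for sin/cos; z = t for sinh/cosh, t real → ∞), |cos(−6z + 4)| grows like e^{6|t|}/2, so ρ ≥ 1. Hence ρ = 1.
Therefore ρ = 1.

Order ρ = 1.


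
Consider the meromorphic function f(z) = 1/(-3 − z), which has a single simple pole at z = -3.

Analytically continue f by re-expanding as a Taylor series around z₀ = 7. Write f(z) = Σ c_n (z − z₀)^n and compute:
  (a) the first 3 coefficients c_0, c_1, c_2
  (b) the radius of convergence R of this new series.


Let w = z − z₀, so z = z₀ + w.
Then -3 − z = -3 − (z₀ + w) = (-3 − z₀) − w = -10 − w.
f(z) = 1/(-10 − w) = (1/(-10)) · 1/(1 − w/(-10)) = Σ_{n≥0} w^n / (-10)^(n+1).
So c_n = 1/(-10)^(n+1):
  c_0 = 1/(-10)^1 = -1/10.
  c_1 = 1/(-10)^2 = 1/100.
  c_2 = 1/(-10)^3 = -1/1000.
The series is valid for |w/d| < 1, i.e. |z − z₀| < |d|.
Radius of convergence: R = |-3 − z₀| = |-10| = 10 (distance from z₀ to the singularity z = -3).

c_0 = -1/10, c_1 = 1/100, c_2 = -1/1000; R = 10.


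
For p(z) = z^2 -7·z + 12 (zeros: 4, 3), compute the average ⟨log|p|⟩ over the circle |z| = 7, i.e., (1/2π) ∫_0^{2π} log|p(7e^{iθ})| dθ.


Zeros: 3, 4; r = 7.
Inside |z| < r: 3, 4. Outside (|z| ≥ r): ∅.
p(0) = 12, so log|p(0)| = log(12) = 2.4849.
Apply Jensen: I(r) = log|p(0)| + Σ_k log(r/|z_k|), summed over zeros inside |z| < r.
  log(r/|z_k|) for z_k = 4: log(7/4) = 0.5596
  log(r/|z_k|) for z_k = 3: log(7/3) = 0.8473
Sum over inside zeros: 1.4069.
I(r) = log|p(0)| + (inside sum) = 2.4849 + 1.4069 = 3.8918.
Closed form (all zeros inside, monic): I(r) = n·log(r) = 2·log(7) = 3.8918. ✓

I(r) ≈ 3.8918.


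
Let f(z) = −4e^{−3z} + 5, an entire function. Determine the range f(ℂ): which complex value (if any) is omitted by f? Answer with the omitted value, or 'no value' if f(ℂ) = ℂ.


Little Picard bounds the complement of f(ℂ) to at most one point.
e^{−3z} is never zero on ℂ, so -4·e^{−3z} takes every value in ℂ ∖ {0}. Adding 5 shifts the range to ℂ ∖ {5}. Thus f omits exactly the value 5.

Omitted value: 5.


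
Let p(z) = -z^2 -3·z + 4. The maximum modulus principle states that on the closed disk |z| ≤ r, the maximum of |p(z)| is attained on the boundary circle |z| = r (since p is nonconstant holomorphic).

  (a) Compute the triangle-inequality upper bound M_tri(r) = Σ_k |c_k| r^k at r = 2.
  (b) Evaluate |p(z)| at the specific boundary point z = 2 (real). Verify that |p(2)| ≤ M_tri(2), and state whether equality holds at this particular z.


Coefficients: c_0 = 4, c_1 = -3, c_2 = -1. Radius r = 2.
Part (a). Triangle bound: M_tri(r) = Σ_k |c_k| r^k
  = |4|·2^0 + |-3|·2^1 + |-1|·2^2
  = 4 + 6 + 4 = 14.
This bounds M(r) := max_{|z|=r} |p(z)| from above; equality holds iff all terms c_k z^k can be made to align in phase at a single z on |z|=r.
Part (b). At z = 2 (real, on the circle |z| = r):
  p(2) = (4)·2^0 + (-3)·2^1 + (-1)·2^2 = -6.
  |p(2)| = 6.
Check: |p(2)| = 6 ≤ 14 = M_tri(2). ✓ Equality does not hold at z = 2 (the coefficients have mixed signs, so the terms do not all align in phase there).

M_tri(2) = 14; |p(2)| = 6; equality at z=2: no.


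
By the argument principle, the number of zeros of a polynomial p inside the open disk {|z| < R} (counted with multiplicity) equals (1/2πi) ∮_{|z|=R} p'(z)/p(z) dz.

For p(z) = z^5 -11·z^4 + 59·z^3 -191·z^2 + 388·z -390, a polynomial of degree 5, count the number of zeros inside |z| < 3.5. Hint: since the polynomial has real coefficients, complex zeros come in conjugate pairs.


The zeros of p are: (3 + 2i), (3 - 2i), 3, (1 + 3i), (1 - 3i).
Their magnitudes are: 3.606, 3.606, 3, 3.162, 3.162.
Zeros with |z| < R = 3.5: 3, (1 + 3i), (1 - 3i).
Count = 3.
By the argument principle, (1/2πi) ∮_{|z|=R} p'(z)/p(z) dz equals exactly this count.

Number of zeros inside |z| < 3.5: 3.


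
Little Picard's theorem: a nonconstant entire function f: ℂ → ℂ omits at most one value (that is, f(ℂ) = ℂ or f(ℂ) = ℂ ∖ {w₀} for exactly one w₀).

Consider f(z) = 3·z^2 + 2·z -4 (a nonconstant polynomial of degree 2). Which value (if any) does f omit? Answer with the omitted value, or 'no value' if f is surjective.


Little Picard bounds the complement of f(ℂ) to at most one point.
For every w ∈ ℂ, the equation p(z) − w = 0 is a nonconstant polynomial in z and hence has at least one root by the fundamental theorem of algebra. So p is surjective onto ℂ, omitting no value.

Omitted value: no value.


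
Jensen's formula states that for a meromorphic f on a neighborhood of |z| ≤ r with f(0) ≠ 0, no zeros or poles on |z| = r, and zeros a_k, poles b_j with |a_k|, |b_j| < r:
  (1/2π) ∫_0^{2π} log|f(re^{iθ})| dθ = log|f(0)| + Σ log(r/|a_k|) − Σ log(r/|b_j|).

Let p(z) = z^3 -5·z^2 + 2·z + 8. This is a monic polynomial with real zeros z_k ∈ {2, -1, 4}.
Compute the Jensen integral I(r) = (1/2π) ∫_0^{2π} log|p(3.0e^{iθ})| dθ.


Zeros: -1, 2, 4; r = 3.0.
Inside |z| < r: -1, 2. Outside (|z| ≥ r): 4.
p(0) = 8, so log|p(0)| = log(8) = 2.0794.
Apply Jensen: I(r) = log|p(0)| + Σ_k log(r/|z_k|), summed over zeros inside |z| < r.
  log(r/|z_k|) for z_k = 2: log(3.0/2) = 0.4055
  log(r/|z_k|) for z_k = -1: log(3.0/1) = 1.0986
  Outside zeros (4) contribute nothing to the Jensen sum.
Sum over inside zeros: 1.5041.
I(r) = log|p(0)| + (inside sum) = 2.0794 + 1.5041 = 3.5835.
Note: since some zeros are outside |z| ≤ r, the simplified n·log(r) form does NOT apply — only the inside zeros contribute.

I(r) ≈ 3.5835.


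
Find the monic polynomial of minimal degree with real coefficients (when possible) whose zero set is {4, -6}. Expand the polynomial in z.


The polynomial is p(z) = ∏_{α ∈ S} (z − α), where S = {4, -6}.
Expanding the product yields: p(z) = z^2 + 2·z -24.
The resulting polynomial has degree 2 and real coefficients as required.

p(z) = z^2 + 2·z -24.


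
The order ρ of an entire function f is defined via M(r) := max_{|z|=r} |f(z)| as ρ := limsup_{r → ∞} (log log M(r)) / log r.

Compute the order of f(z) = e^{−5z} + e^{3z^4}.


Each summand is entire of order 1 and 4 respectively (as in the single-exponential case). The order of a sum is at most the max of the orders, so ρ ≤ 4. For the lower bound: on |z|=r choose arg z so that 3z^4 is real positive; then |e^{3z^4}| = e^{3r^4} while |e^{-5z}| ≤ e^{5r^1} = o(e^{3r^4}). So |f| ≥ e^{3r^4}(1 − o(1)) and ρ ≥ 4. Hence ρ = max(1, 4) = 4.
Therefore ρ = 4.

Order ρ = 4.


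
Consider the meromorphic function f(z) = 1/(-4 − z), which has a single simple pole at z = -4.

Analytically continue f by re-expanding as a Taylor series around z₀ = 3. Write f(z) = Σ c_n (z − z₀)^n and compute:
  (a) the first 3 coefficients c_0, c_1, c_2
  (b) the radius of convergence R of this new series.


Let w = z − z₀, so z = z₀ + w.
Then -4 − z = -4 − (z₀ + w) = (-4 − z₀) − w = -7 − w.
f(z) = 1/(-7 − w) = (1/(-7)) · 1/(1 − w/(-7)) = Σ_{n≥0} w^n / (-7)^(n+1).
So c_n = 1/(-7)^(n+1):
  c_0 = 1/(-7)^1 = -1/7.
  c_1 = 1/(-7)^2 = 1/49.
  c_2 = 1/(-7)^3 = -1/343.
The series is valid for |w/d| < 1, i.e. |z − z₀| < |d|.
Radius of convergence: R = |-4 − z₀| = |-7| = 7 (distance from z₀ to the singularity z = -4).

c_0 = -1/7, c_1 = 1/49, c_2 = -1/343; R = 7.


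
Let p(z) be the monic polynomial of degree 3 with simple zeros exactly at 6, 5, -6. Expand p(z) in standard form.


The polynomial is p(z) = ∏_{α ∈ S} (z − α), where S = {6, 5, -6}.
Expanding the product yields: p(z) = z^3 -5·z^2 -36·z + 180.
The resulting polynomial has degree 3 and real coefficients as required.

p(z) = z^3 -5·z^2 -36·z + 180.


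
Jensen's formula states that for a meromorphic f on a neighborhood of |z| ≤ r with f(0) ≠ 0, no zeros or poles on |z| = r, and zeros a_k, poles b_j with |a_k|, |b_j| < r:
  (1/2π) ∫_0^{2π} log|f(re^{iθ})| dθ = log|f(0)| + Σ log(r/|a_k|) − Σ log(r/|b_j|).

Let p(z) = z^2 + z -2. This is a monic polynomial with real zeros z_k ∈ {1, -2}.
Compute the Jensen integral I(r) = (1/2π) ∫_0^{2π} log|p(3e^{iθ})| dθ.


Zeros: -2, 1; r = 3.
Inside |z| < r: -2, 1. Outside (|z| ≥ r): ∅.
p(0) = -2, so log|p(0)| = log(2) = 0.6931.
Apply Jensen: I(r) = log|p(0)| + Σ_k log(r/|z_k|), summed over zeros inside |z| < r.
  log(r/|z_k|) for z_k = 1: log(3/1) = 1.0986
  log(r/|z_k|) for z_k = -2: log(3/2) = 0.4055
Sum over inside zeros: 1.5041.
I(r) = log|p(0)| + (inside sum) = 0.6931 + 1.5041 = 2.1972.
Closed form (all zeros inside, monic): I(r) = n·log(r) = 2·log(3) = 2.1972. ✓

I(r) ≈ 2.1972.


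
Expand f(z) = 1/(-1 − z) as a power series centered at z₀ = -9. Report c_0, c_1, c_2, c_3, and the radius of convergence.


Let w = z − z₀, so z = z₀ + w.
Then -1 − z = -1 − (z₀ + w) = (-1 − z₀) − w = 8 − w.
f(z) = 1/(8 − w) = (1/(8)) · 1/(1 − w/(8)) = Σ_{n≥0} w^n / (8)^(n+1).
So c_n = 1/(8)^(n+1):
  c_0 = 1/(8)^1 = 1/8.
  c_1 = 1/(8)^2 = 1/64.
  c_2 = 1/(8)^3 = 1/512.
  c_3 = 1/(8)^4 = 1/4096.
The series is valid for |w/d| < 1, i.e. |z − z₀| < |d|.
Radius of convergence: R = |-1 − z₀| = |8| = 8 (distance from z₀ to the singularity z = -1).

c_0 = 1/8, c_1 = 1/64, c_2 = 1/512, c_3 = 1/4096; R = 8.


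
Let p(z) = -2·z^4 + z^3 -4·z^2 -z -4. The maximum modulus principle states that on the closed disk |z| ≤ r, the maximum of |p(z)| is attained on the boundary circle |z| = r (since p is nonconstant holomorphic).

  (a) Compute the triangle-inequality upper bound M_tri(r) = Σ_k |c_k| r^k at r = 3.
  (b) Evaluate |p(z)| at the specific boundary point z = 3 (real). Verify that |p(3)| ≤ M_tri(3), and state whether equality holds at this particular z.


Coefficients: c_0 = -4, c_1 = -1, c_2 = -4, c_3 = 1, c_4 = -2. Radius r = 3.
Part (a). Triangle bound: M_tri(r) = Σ_k |c_k| r^k
  = |-4|·3^0 + |-1|·3^1 + |-4|·3^2 + |1|·3^3 + |-2|·3^4
  = 4 + 3 + 36 + 27 + 162 = 232.
This bounds M(r) := max_{|z|=r} |p(z)| from above; equality holds iff all terms c_k z^k can be made to align in phase at a single z on |z|=r.
Part (b). At z = 3 (real, on the circle |z| = r):
  p(3) = (-4)·3^0 + (-1)·3^1 + (-4)·3^2 + (1)·3^3 + (-2)·3^4 = -178.
  |p(3)| = 178.
Check: |p(3)| = 178 ≤ 232 = M_tri(3). ✓ Equality does not hold at z = 3 (the coefficients have mixed signs, so the terms do not all align in phase there).

M_tri(3) = 232; |p(3)| = 178; equality at z=3: no.


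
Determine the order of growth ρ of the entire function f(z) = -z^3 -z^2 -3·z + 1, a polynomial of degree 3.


|f(z)| ≤ Σ|c_k|·r^k = O(r^3) as r → ∞. Polynomial growth is O(e^{r^ε}) for every ε > 0 (since r^3/e^{r^ε} → 0), so ρ ≤ ε for all ε > 0, i.e. ρ = 0. Every nonconstant polynomial has order 0.
Therefore ρ = 0.

Order ρ = 0.


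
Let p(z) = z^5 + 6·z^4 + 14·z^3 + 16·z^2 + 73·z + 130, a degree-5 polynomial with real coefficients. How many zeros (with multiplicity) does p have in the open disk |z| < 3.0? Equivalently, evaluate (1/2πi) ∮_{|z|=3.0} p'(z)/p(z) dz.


The zeros of p are: (-3 + 2i), (-3 - 2i), (1 + 2i), (1 - 2i), -2.
Their magnitudes are: 3.606, 3.606, 2.236, 2.236, 2.
Zeros with |z| < R = 3.0: (1 + 2i), (1 - 2i), -2.
Count = 3.
By the argument principle, (1/2πi) ∮_{|z|=R} p'(z)/p(z) dz equals exactly this count.

Number of zeros inside |z| < 3.0: 3.


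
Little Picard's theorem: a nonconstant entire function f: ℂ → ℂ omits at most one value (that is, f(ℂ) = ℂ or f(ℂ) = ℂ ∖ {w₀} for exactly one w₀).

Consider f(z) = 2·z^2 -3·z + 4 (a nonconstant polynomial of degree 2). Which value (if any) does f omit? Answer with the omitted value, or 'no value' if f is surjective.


Little Picard bounds the complement of f(ℂ) to at most one point.
For every w ∈ ℂ, the equation p(z) − w = 0 is a nonconstant polynomial in z and hence has at least one root by the fundamental theorem of algebra. So p is surjective onto ℂ, omitting no value.

Omitted value: no value.


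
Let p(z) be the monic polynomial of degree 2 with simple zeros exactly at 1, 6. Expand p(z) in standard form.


The polynomial is p(z) = ∏_{α ∈ S} (z − α), where S = {1, 6}.
Expanding the product yields: p(z) = z^2 -7·z + 6.
The resulting polynomial has degree 2 and real coefficients as required.

p(z) = z^2 -7·z + 6.


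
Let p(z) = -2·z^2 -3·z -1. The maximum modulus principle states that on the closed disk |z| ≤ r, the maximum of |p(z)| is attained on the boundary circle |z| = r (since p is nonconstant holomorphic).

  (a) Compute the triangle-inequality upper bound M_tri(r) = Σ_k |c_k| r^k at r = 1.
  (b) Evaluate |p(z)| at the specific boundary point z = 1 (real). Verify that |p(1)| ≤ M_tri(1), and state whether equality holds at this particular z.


Coefficients: c_0 = -1, c_1 = -3, c_2 = -2. Radius r = 1.
Part (a). Triangle bound: M_tri(r) = Σ_k |c_k| r^k
  = |-1|·1^0 + |-3|·1^1 + |-2|·1^2
  = 1 + 3 + 2 = 6.
This bounds M(r) := max_{|z|=r} |p(z)| from above; equality holds iff all terms c_k z^k can be made to align in phase at a single z on |z|=r.
Part (b). At z = 1 (real, on the circle |z| = r):
  p(1) = (-1)·1^0 + (-3)·1^1 + (-2)·1^2 = -6.
  |p(1)| = 6.
Since all nonzero coefficients share the same sign, |p(1)| = 6 = M_tri(1); the triangle bound is attained at z = 1, so in fact M(r) = 6.

M_tri(1) = 6; |p(1)| = 6; equality at z=1: yes.


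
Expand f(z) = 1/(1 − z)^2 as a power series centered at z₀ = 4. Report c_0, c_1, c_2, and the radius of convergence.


Let w = z − z₀, so z = z₀ + w.
Then 1 − z = 1 − (z₀ + w) = (1 − z₀) − w = -3 − w.
f(z) = 1/(-3 − w)^2 = (1/(-3)^2) · (1 − w/(-3))^{−2}.
By the binomial series (1−u)^{−2} = Σ_{n≥0} C(n+1, 1) u^n for |u|<1, with u = w/(-3):
  c_n = C(n+1, 1) / (-3)^(n+2).
  c_0 = 1/(-3)^2 = 1/9.
  c_1 = 2/(-3)^3 = -2/27.
  c_2 = 3/(-3)^4 = 1/27.
The series is valid for |w/d| < 1, i.e. |z − z₀| < |d|.
Radius of convergence: R = |1 − z₀| = |-3| = 3 (distance from z₀ to the singularity z = 1).

c_0 = 1/9, c_1 = -2/27, c_2 = 1/27; R = 3.


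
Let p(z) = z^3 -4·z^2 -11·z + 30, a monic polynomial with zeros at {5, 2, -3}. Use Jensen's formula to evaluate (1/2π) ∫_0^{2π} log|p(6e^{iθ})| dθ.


Zeros: -3, 2, 5; r = 6.
Inside |z| < r: -3, 2, 5. Outside (|z| ≥ r): ∅.
p(0) = 30, so log|p(0)| = log(30) = 3.4012.
Apply Jensen: I(r) = log|p(0)| + Σ_k log(r/|z_k|), summed over zeros inside |z| < r.
  log(r/|z_k|) for z_k = 5: log(6/5) = 0.1823
  log(r/|z_k|) for z_k = 2: log(6/2) = 1.0986
  log(r/|z_k|) for z_k = -3: log(6/3) = 0.6931
Sum over inside zeros: 1.9741.
I(r) = log|p(0)| + (inside sum) = 3.4012 + 1.9741 = 5.3753.
Closed form (all zeros inside, monic): I(r) = n·log(r) = 3·log(6) = 5.3753. ✓

I(r) ≈ 5.3753.


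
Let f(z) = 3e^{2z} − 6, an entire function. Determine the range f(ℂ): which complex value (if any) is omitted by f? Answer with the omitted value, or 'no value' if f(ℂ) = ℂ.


Little Picard bounds the complement of f(ℂ) to at most one point.
e^{2z} is never zero on ℂ, so 3·e^{2z} takes every value in ℂ ∖ {0}. Adding -6 shifts the range to ℂ ∖ {-6}. Thus f omits exactly the value -6.

Omitted value: -6.


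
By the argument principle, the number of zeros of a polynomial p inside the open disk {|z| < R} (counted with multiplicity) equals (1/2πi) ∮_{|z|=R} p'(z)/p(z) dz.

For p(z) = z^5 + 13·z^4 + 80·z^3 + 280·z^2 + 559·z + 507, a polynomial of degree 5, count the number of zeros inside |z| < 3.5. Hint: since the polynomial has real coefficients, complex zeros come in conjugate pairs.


The zeros of p are: -3, (-3 + 2i), (-3 - 2i), (-2 + 3i), (-2 - 3i).
Their magnitudes are: 3, 3.606, 3.606, 3.606, 3.606.
Zeros with |z| < R = 3.5: -3.
Count = 1.
By the argument principle, (1/2πi) ∮_{|z|=R} p'(z)/p(z) dz equals exactly this count.

Number of zeros inside |z| < 3.5: 1.


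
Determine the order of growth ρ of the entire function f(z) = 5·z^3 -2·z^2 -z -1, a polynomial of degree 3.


|f(z)| ≤ Σ|c_k|·r^k = O(r^3) as r → ∞. Polynomial growth is O(e^{r^ε}) for every ε > 0 (since r^3/e^{r^ε} → 0), so ρ ≤ ε for all ε > 0, i.e. ρ = 0. Every nonconstant polynomial has order 0.
Therefore ρ = 0.

Order ρ = 0.


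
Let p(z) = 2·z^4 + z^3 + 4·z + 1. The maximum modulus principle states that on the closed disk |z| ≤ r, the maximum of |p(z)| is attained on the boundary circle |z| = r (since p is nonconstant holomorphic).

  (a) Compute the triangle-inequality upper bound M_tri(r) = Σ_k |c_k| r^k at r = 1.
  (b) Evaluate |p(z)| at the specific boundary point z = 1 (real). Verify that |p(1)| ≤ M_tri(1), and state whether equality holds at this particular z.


Coefficients: c_0 = 1, c_1 = 4, c_2 = 0, c_3 = 1, c_4 = 2. Radius r = 1.
Part (a). Triangle bound: M_tri(r) = Σ_k |c_k| r^k
  = |1|·1^0 + |4|·1^1 + |0|·1^2 + |1|·1^3 + |2|·1^4
  = 1 + 4 + 0 + 1 + 2 = 8.
This bounds M(r) := max_{|z|=r} |p(z)| from above; equality holds iff all terms c_k z^k can be made to align in phase at a single z on |z|=r.
Part (b). At z = 1 (real, on the circle |z| = r):
  p(1) = (1)·1^0 + (4)·1^1 + (0)·1^2 + (1)·1^3 + (2)·1^4 = 8.
  |p(1)| = 8.
Since all nonzero coefficients share the same sign, |p(1)| = 8 = M_tri(1); the triangle bound is attained at z = 1, so in fact M(r) = 8.

M_tri(1) = 8; |p(1)| = 8; equality at z=1: yes.


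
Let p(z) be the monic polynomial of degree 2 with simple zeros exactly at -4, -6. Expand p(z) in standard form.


The polynomial is p(z) = ∏_{α ∈ S} (z − α), where S = {-4, -6}.
Expanding the product yields: p(z) = z^2 + 10·z + 24.
The resulting polynomial has degree 2 and real coefficients as required.

p(z) = z^2 + 10·z + 24.


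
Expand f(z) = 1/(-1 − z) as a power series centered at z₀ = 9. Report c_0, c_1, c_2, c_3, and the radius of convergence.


Let w = z − z₀, so z = z₀ + w.
Then -1 − z = -1 − (z₀ + w) = (-1 − z₀) − w = -10 − w.
f(z) = 1/(-10 − w) = (1/(-10)) · 1/(1 − w/(-10)) = Σ_{n≥0} w^n / (-10)^(n+1).
So c_n = 1/(-10)^(n+1):
  c_0 = 1/(-10)^1 = -1/10.
  c_1 = 1/(-10)^2 = 1/100.
  c_2 = 1/(-10)^3 = -1/1000.
  c_3 = 1/(-10)^4 = 1/10000.
The series is valid for |w/d| < 1, i.e. |z − z₀| < |d|.
Radius of convergence: R = |-1 − z₀| = |-10| = 10 (distance from z₀ to the singularity z = -1).

c_0 = -1/10, c_1 = 1/100, c_2 = -1/1000, c_3 = 1/10000; R = 10.


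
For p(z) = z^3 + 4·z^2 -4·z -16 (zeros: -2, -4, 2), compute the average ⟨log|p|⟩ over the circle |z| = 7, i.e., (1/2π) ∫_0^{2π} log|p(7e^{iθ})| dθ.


Zeros: -4, -2, 2; r = 7.
Inside |z| < r: -4, -2, 2. Outside (|z| ≥ r): ∅.
p(0) = -16, so log|p(0)| = log(16) = 2.7726.
Apply Jensen: I(r) = log|p(0)| + Σ_k log(r/|z_k|), summed over zeros inside |z| < r.
  log(r/|z_k|) for z_k = -2: log(7/2) = 1.2528
  log(r/|z_k|) for z_k = -4: log(7/4) = 0.5596
  log(r/|z_k|) for z_k = 2: log(7/2) = 1.2528
Sum over inside zeros: 3.0651.
I(r) = log|p(0)| + (inside sum) = 2.7726 + 3.0651 = 5.8377.
Closed form (all zeros inside, monic): I(r) = n·log(r) = 3·log(7) = 5.8377. ✓

I(r) ≈ 5.8377.


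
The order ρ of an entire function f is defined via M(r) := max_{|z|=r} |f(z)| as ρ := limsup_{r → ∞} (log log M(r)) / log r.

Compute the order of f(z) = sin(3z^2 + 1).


Write sin(w) = (e^{iw} ± e^{−iw})/(2 or 2i), so |sin(w)| ≤ e^{|w|}. With w = 3z^2 + 1, |w| ≤ 3r^2 + 1 on |z|=r, giving M(r) ≤ e^{3r^2 + 1} and ρ ≤ 2. For the lower bound, choose z on |z|=r with 3z^2 purely imaginary of modulus 3r^2; then |sin(3z^2 + 1)| grows like e^{3r^2}/2, so ρ ≥ 2. Hence ρ = 2.
Therefore ρ = 2.

Order ρ = 2.


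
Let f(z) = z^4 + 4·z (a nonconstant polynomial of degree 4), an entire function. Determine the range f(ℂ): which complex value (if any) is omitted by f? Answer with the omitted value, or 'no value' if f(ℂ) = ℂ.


Little Picard bounds the complement of f(ℂ) to at most one point.
For every w ∈ ℂ, the equation p(z) − w = 0 is a nonconstant polynomial in z and hence has at least one root by the fundamental theorem of algebra. So p is surjective onto ℂ, omitting no value.

Omitted value: no value.


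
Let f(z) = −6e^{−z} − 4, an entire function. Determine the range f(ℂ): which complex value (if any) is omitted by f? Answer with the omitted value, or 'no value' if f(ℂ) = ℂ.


Little Picard bounds the complement of f(ℂ) to at most one point.
e^{−z} is never zero on ℂ, so -6·e^{−z} takes every value in ℂ ∖ {0}. Adding -4 shifts the range to ℂ ∖ {-4}. Thus f omits exactly the value -4.

Omitted value: -4.


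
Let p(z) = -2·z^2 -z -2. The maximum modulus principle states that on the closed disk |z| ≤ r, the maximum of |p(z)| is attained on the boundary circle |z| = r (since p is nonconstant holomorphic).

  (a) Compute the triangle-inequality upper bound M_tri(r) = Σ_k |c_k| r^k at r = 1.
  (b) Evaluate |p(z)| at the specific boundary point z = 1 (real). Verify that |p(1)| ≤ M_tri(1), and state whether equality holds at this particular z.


Coefficients: c_0 = -2, c_1 = -1, c_2 = -2. Radius r = 1.
Part (a). Triangle bound: M_tri(r) = Σ_k |c_k| r^k
  = |-2|·1^0 + |-1|·1^1 + |-2|·1^2
  = 2 + 1 + 2 = 5.
This bounds M(r) := max_{|z|=r} |p(z)| from above; equality holds iff all terms c_k z^k can be made to align in phase at a single z on |z|=r.
Part (b). At z = 1 (real, on the circle |z| = r):
  p(1) = (-2)·1^0 + (-1)·1^1 + (-2)·1^2 = -5.
  |p(1)| = 5.
Since all nonzero coefficients share the same sign, |p(1)| = 5 = M_tri(1); the triangle bound is attained at z = 1, so in fact M(r) = 5.

M_tri(1) = 5; |p(1)| = 5; equality at z=1: yes.


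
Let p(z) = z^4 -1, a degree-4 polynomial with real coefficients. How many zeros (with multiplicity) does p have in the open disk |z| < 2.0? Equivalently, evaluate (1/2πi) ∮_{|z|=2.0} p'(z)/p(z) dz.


The zeros of p are: -1, 1, (0 + 1i), (0 - 1i).
Their magnitudes are: 1, 1, 1, 1.
Zeros with |z| < R = 2.0: -1, 1, (0 + 1i), (0 - 1i).
Count = 4.
By the argument principle, (1/2πi) ∮_{|z|=R} p'(z)/p(z) dz equals exactly this count.

Number of zeros inside |z| < 2.0: 4.


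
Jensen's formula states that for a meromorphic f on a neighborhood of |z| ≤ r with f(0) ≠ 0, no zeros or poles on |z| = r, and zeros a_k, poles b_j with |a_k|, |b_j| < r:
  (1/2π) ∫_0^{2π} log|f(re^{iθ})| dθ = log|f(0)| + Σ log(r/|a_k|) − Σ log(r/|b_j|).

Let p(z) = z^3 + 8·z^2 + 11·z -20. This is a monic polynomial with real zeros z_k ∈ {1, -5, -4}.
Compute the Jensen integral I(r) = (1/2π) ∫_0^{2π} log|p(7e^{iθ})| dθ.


Zeros: -5, -4, 1; r = 7.
Inside |z| < r: -5, -4, 1. Outside (|z| ≥ r): ∅.
p(0) = -20, so log|p(0)| = log(20) = 2.9957.
Apply Jensen: I(r) = log|p(0)| + Σ_k log(r/|z_k|), summed over zeros inside |z| < r.
  log(r/|z_k|) for z_k = 1: log(7/1) = 1.9459
  log(r/|z_k|) for z_k = -5: log(7/5) = 0.3365
  log(r/|z_k|) for z_k = -4: log(7/4) = 0.5596
Sum over inside zeros: 2.8420.
I(r) = log|p(0)| + (inside sum) = 2.9957 + 2.8420 = 5.8377.
Closed form (all zeros inside, monic): I(r) = n·log(r) = 3·log(7) = 5.8377. ✓

I(r) ≈ 5.8377.
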